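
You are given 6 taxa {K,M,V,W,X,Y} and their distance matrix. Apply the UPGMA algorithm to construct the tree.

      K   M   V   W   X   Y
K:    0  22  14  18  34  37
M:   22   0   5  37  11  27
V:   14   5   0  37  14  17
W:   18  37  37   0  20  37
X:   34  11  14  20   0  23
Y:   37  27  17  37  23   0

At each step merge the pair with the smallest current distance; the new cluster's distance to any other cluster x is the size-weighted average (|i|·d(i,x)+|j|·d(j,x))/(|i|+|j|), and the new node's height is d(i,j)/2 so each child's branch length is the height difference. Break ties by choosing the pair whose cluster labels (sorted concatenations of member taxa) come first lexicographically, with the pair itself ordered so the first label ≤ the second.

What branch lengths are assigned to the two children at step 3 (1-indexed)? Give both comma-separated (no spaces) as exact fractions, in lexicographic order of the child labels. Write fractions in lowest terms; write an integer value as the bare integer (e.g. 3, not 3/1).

9,9

step 1: merge (M,V) at d=5; branch lengths M→5/2, V→5/2; new cluster MV
  updated: d(K,MV)=18, d(MV,W)=37, d(MV,X)=25/2, d(MV,Y)=22
step 2: merge (MV,X) at d=25/2; branch lengths MV→15/4, X→25/4; new cluster MVX
  updated: d(K,MVX)=70/3, d(MVX,W)=94/3, d(MVX,Y)=67/3
step 3: merge (K,W) at d=18; branch lengths K→9, W→9; new cluster KW
  updated: d(KW,MVX)=82/3, d(KW,Y)=37
step 4: merge (MVX,Y) at d=67/3; branch lengths MVX→59/12, Y→67/6; new cluster MVXY
  updated: d(KW,MVXY)=119/4
step 5: merge (KW,MVXY) at d=119/4; branch lengths KW→47/8, MVXY→89/24; new cluster KMVWXY
final tree: ((K:9,W:9):47/8,(((M:5/2,V:5/2):15/4,X:25/4):59/12,Y:67/6):89/24)
total length: 176/3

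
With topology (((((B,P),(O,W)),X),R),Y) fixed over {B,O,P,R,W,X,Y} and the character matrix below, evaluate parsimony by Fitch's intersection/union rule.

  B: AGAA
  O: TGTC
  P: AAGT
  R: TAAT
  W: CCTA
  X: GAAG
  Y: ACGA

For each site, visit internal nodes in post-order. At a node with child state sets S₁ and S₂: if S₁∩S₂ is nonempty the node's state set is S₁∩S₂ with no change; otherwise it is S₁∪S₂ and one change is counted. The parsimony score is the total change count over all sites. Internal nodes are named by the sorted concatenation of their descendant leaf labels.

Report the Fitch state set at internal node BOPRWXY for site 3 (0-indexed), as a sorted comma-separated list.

[col 0] BP: children B:{A}, P:{A} ∩→ {A}; cost 0
[col 0] OW: children O:{T}, W:{C} ∪→ {C,T}; cost 1
[col 0] BOPW: children BP:{A}, OW:{C,T} ∪→ {A,C,T}; cost 1
[col 0] BOPWX: children BOPW:{A,C,T}, X:{G} ∪→ {A,C,G,T}; cost 1
[col 0] BOPRWX: children BOPWX:{A,C,G,T}, R:{T} ∩→ {T}; cost 0
[col 0] BOPRWXY: children BOPRWX:{T}, Y:{A} ∪→ {A,T}; cost 1
[col 1] BP: children B:{G}, P:{A} ∪→ {A,G}; cost 1
[col 1] OW: children O:{G}, W:{C} ∪→ {C,G}; cost 1
[col 1] BOPW: children BP:{A,G}, OW:{C,G} ∩→ {G}; cost 0
[col 1] BOPWX: children BOPW:{G}, X:{A} ∪→ {A,G}; cost 1
[col 1] BOPRWX: children BOPWX:{A,G}, R:{A} ∩→ {A}; cost 0
[col 1] BOPRWXY: children BOPRWX:{A}, Y:{C} ∪→ {A,C}; cost 1
[col 2] BP: children B:{A}, P:{G} ∪→ {A,G}; cost 1
[col 2] OW: children O:{T}, W:{T} ∩→ {T}; cost 0
[col 2] BOPW: children BP:{A,G}, OW:{T} ∪→ {A,G,T}; cost 1
[col 2] BOPWX: children BOPW:{A,G,T}, X:{A} ∩→ {A}; cost 0
[col 2] BOPRWX: children BOPWX:{A}, R:{A} ∩→ {A}; cost 0
[col 2] BOPRWXY: children BOPRWX:{A}, Y:{G} ∪→ {A,G}; cost 1
[col 3] BP: children B:{A}, P:{T} ∪→ {A,T}; cost 1
[col 3] OW: children O:{C}, W:{A} ∪→ {A,C}; cost 1
[col 3] BOPW: children BP:{A,T}, OW:{A,C} ∩→ {A}; cost 0
[col 3] BOPWX: children BOPW:{A}, X:{G} ∪→ {A,G}; cost 1
[col 3] BOPRWX: children BOPWX:{A,G}, R:{T} ∪→ {A,G,T}; cost 1
[col 3] BOPRWXY: children BOPRWX:{A,G,T}, Y:{A} ∩→ {A}; cost 0
per-site changes: [4, 4, 3, 4]; total = 15

A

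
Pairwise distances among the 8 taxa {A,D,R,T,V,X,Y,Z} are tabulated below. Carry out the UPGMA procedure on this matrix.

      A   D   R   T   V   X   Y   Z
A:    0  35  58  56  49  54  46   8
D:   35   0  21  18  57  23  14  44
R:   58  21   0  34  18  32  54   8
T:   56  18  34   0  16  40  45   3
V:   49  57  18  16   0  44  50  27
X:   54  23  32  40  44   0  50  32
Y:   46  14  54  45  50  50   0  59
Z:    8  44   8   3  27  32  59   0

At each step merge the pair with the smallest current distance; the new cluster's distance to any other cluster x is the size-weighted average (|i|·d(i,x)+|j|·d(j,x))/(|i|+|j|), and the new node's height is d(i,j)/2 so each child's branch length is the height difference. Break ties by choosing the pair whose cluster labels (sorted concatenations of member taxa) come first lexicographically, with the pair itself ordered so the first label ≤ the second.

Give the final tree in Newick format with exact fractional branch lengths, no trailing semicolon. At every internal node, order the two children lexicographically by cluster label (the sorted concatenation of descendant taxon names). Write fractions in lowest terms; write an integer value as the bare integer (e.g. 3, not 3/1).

(A:153/7,(((D:7,Y:7):45/4,X:73/4):29/12,((R:9,V:9):13/8,(T:3/2,Z:3/2):73/8):241/24):25/21)

step 1: merge (T,Z) at d=3; branch lengths T→3/2, Z→3/2; new cluster TZ
  updated: d(A,TZ)=32, d(D,TZ)=31, d(R,TZ)=21, d(TZ,V)=43/2, d(TZ,X)=36, d(TZ,Y)=52
step 2: merge (D,Y) at d=14; branch lengths D→7, Y→7; new cluster DY
  updated: d(A,DY)=81/2, d(DY,R)=75/2, d(DY,TZ)=83/2, d(DY,V)=107/2, d(DY,X)=73/2
step 3: merge (R,V) at d=18; branch lengths R→9, V→9; new cluster RV
  updated: d(A,RV)=107/2, d(DY,RV)=91/2, d(RV,TZ)=85/4, d(RV,X)=38
step 4: merge (RV,TZ) at d=85/4; branch lengths RV→13/8, TZ→73/8; new cluster RTVZ
  updated: d(A,RTVZ)=171/4, d(DY,RTVZ)=87/2, d(RTVZ,X)=37
step 5: merge (DY,X) at d=73/2; branch lengths DY→45/4, X→73/4; new cluster DXY
  updated: d(A,DXY)=45, d(DXY,RTVZ)=124/3
step 6: merge (DXY,RTVZ) at d=124/3; branch lengths DXY→29/12, RTVZ→241/24; new cluster DRTVXYZ
  updated: d(A,DRTVXYZ)=306/7
step 7: merge (A,DRTVXYZ) at d=306/7; branch lengths A→153/7, DRTVXYZ→25/21; new cluster ADRTVXYZ
final tree: (A:153/7,(((D:7,Y:7):45/4,X:73/4):29/12,((R:9,V:9):13/8,(T:3/2,Z:3/2):73/8):241/24):25/21)
total length: 18607/168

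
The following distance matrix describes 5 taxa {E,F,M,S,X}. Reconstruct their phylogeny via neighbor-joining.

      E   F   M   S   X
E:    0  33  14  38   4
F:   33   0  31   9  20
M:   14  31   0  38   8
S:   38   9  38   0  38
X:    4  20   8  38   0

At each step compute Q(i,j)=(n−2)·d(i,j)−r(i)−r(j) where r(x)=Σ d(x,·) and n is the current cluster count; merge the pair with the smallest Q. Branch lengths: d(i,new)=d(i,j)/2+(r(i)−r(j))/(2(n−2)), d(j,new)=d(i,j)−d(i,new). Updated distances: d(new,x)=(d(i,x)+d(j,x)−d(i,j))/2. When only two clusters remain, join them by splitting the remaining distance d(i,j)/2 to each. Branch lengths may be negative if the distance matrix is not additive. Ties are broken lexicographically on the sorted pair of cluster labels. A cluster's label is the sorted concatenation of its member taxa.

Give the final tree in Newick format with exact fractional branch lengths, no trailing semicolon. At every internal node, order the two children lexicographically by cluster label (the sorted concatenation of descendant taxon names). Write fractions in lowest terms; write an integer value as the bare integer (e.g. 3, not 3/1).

(((E:41/8,X:-9/8):19/8,(F:-1/2,S:19/2):187/8):53/16,M:53/16)

iteration 1: select F,S (d=9, Q=-189); attach at lengths (-1/2, 19/2); label the merged cluster FS
  updated: d(E,FS)=31, d(FS,M)=30, d(FS,X)=49/2
iteration 2: select E,X (d=4, Q=-155/2); attach at lengths (41/8, -9/8); label the merged cluster EX
  updated: d(EX,FS)=103/4, d(EX,M)=9
iteration 3: select EX,FS (d=103/4, Q=-259/4); attach at lengths (19/8, 187/8); label the merged cluster EFSX
  updated: d(EFSX,M)=53/8
iteration 4: select EFSX,M (d=53/8); attach at lengths (53/16, 53/16); label the merged cluster EFMSX
final tree: (((E:41/8,X:-9/8):19/8,(F:-1/2,S:19/2):187/8):53/16,M:53/16)
total length: 363/8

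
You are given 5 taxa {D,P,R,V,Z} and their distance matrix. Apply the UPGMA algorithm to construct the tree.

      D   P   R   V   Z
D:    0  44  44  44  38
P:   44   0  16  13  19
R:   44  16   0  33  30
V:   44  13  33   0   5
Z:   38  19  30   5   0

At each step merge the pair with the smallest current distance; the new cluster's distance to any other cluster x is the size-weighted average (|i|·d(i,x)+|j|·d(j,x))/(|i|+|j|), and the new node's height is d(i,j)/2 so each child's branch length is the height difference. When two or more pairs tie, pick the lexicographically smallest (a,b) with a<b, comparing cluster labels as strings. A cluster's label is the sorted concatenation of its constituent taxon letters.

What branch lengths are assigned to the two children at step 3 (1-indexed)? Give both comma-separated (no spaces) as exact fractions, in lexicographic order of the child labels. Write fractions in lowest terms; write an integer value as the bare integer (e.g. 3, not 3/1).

step 1: merge (V,Z) at d=5; branch lengths V→5/2, Z→5/2; new cluster VZ
  updated: d(D,VZ)=41, d(P,VZ)=16, d(R,VZ)=63/2
step 2: merge (P,R) at d=16; branch lengths P→8, R→8; new cluster PR
  updated: d(D,PR)=44, d(PR,VZ)=95/4
step 3: merge (PR,VZ) at d=95/4; branch lengths PR→31/8, VZ→75/8; new cluster PRVZ
  updated: d(D,PRVZ)=85/2
step 4: merge (D,PRVZ) at d=85/2; branch lengths D→85/4, PRVZ→75/8; new cluster DPRVZ
final tree: (D:85/4,((P:8,R:8):31/8,(V:5/2,Z:5/2):75/8):75/8)
total length: 519/8

31/8,75/8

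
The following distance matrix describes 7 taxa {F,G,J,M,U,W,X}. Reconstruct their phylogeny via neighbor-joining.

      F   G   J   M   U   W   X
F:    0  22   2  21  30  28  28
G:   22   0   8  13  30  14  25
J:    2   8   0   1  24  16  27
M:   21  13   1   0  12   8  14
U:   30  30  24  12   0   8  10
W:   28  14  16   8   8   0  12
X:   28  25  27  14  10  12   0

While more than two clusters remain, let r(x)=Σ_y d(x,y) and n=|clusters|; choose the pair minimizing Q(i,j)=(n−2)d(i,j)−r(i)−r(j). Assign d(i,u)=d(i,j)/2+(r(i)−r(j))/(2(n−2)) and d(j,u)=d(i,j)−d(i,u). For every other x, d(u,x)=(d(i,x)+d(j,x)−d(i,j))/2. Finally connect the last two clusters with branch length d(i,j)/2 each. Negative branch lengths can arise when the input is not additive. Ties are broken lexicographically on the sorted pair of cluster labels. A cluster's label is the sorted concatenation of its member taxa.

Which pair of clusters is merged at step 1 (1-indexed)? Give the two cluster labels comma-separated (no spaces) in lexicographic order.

iteration 1: select F,J (d=2, Q=-199); attach at lengths (63/10, -43/10); label the merged cluster FJ
  updated: d(FJ,G)=14, d(FJ,M)=10, d(FJ,U)=26, d(FJ,W)=21, d(FJ,X)=53/2
iteration 2: select FJ,G (d=14, Q=-275/2); attach at lengths (115/16, 109/16); label the merged cluster FGJ
  updated: d(FGJ,M)=9/2, d(FGJ,U)=21, d(FGJ,W)=21/2, d(FGJ,X)=75/4
iteration 3: select FGJ,M (d=9/2, Q=-319/4); attach at lengths (119/24, -11/24); label the merged cluster FGJM
  updated: d(FGJM,U)=57/4, d(FGJM,W)=7, d(FGJM,X)=113/8
iteration 4: select FGJM,W (d=7, Q=-387/8); attach at lengths (179/32, 45/32); label the merged cluster FGJMW
  updated: d(FGJMW,U)=61/8, d(FGJMW,X)=153/16
iteration 5: select FGJMW,U (d=61/8, Q=-435/16); attach at lengths (115/32, 129/32); label the merged cluster FGJMUW
  updated: d(FGJMUW,X)=191/32
iteration 6: select FGJMUW,X (d=191/32); attach at lengths (191/64, 191/64); label the merged cluster FGJMUWX
final tree: ((((((F:63/10,J:-43/10):115/16,G:109/16):119/24,M:-11/24):179/32,W:45/32):115/32,U:129/32):191/64,X:191/64)
total length: 1315/32

F,J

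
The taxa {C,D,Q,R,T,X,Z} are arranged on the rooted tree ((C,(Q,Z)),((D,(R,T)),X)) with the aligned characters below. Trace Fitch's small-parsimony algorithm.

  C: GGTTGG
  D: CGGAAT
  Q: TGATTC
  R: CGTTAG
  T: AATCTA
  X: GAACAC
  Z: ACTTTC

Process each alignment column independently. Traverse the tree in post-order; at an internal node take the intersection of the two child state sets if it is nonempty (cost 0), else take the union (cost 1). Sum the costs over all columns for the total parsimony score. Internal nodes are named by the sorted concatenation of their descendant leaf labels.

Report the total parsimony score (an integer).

20

QZ@0: {T} ∪ {A} = {A,T} (union, +1)
CQZ@0: {G} ∪ {A,T} = {A,G,T} (union, +1)
RT@0: {C} ∪ {A} = {A,C} (union, +1)
DRT@0: {C} ∩ {A,C} = {C} (intersection, +0)
DRTX@0: {C} ∪ {G} = {C,G} (union, +1)
CDQRTXZ@0: {A,G,T} ∩ {C,G} = {G} (intersection, +0)
QZ@1: {G} ∪ {C} = {C,G} (union, +1)
CQZ@1: {G} ∩ {C,G} = {G} (intersection, +0)
RT@1: {G} ∪ {A} = {A,G} (union, +1)
DRT@1: {G} ∩ {A,G} = {G} (intersection, +0)
DRTX@1: {G} ∪ {A} = {A,G} (union, +1)
CDQRTXZ@1: {G} ∩ {A,G} = {G} (intersection, +0)
QZ@2: {A} ∪ {T} = {A,T} (union, +1)
CQZ@2: {T} ∩ {A,T} = {T} (intersection, +0)
RT@2: {T} ∩ {T} = {T} (intersection, +0)
DRT@2: {G} ∪ {T} = {G,T} (union, +1)
DRTX@2: {G,T} ∪ {A} = {A,G,T} (union, +1)
CDQRTXZ@2: {T} ∩ {A,G,T} = {T} (intersection, +0)
QZ@3: {T} ∩ {T} = {T} (intersection, +0)
CQZ@3: {T} ∩ {T} = {T} (intersection, +0)
RT@3: {T} ∪ {C} = {C,T} (union, +1)
DRT@3: {A} ∪ {C,T} = {A,C,T} (union, +1)
DRTX@3: {A,C,T} ∩ {C} = {C} (intersection, +0)
CDQRTXZ@3: {T} ∪ {C} = {C,T} (union, +1)
QZ@4: {T} ∩ {T} = {T} (intersection, +0)
CQZ@4: {G} ∪ {T} = {G,T} (union, +1)
RT@4: {A} ∪ {T} = {A,T} (union, +1)
DRT@4: {A} ∩ {A,T} = {A} (intersection, +0)
DRTX@4: {A} ∩ {A} = {A} (intersection, +0)
CDQRTXZ@4: {G,T} ∪ {A} = {A,G,T} (union, +1)
QZ@5: {C} ∩ {C} = {C} (intersection, +0)
CQZ@5: {G} ∪ {C} = {C,G} (union, +1)
RT@5: {G} ∪ {A} = {A,G} (union, +1)
DRT@5: {T} ∪ {A,G} = {A,G,T} (union, +1)
DRTX@5: {A,G,T} ∪ {C} = {A,C,G,T} (union, +1)
CDQRTXZ@5: {C,G} ∩ {A,C,G,T} = {C,G} (intersection, +0)
per-site changes: [4, 3, 3, 3, 3, 4]; total = 20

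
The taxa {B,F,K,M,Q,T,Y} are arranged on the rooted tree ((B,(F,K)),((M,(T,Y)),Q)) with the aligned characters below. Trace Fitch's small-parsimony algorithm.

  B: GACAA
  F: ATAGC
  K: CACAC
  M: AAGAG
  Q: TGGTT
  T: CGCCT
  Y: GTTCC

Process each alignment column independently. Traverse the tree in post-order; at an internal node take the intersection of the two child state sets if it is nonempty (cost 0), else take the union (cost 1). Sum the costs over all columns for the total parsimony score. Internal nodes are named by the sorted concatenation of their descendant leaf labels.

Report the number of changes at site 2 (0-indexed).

4

site 0, node FK: F={A} ∪ K={C} → {A,C} (+1)
site 0, node BFK: B={G} ∪ FK={A,C} → {A,C,G} (+1)
site 0, node TY: T={C} ∪ Y={G} → {C,G} (+1)
site 0, node MTY: M={A} ∪ TY={C,G} → {A,C,G} (+1)
site 0, node MQTY: MTY={A,C,G} ∪ Q={T} → {A,C,G,T} (+1)
site 0, node BFKMQTY: BFK={A,C,G} ∩ MQTY={A,C,G,T} → {A,C,G} (+0)
site 1, node FK: F={T} ∪ K={A} → {A,T} (+1)
site 1, node BFK: B={A} ∩ FK={A,T} → {A} (+0)
site 1, node TY: T={G} ∪ Y={T} → {G,T} (+1)
site 1, node MTY: M={A} ∪ TY={G,T} → {A,G,T} (+1)
site 1, node MQTY: MTY={A,G,T} ∩ Q={G} → {G} (+0)
site 1, node BFKMQTY: BFK={A} ∪ MQTY={G} → {A,G} (+1)
site 2, node FK: F={A} ∪ K={C} → {A,C} (+1)
site 2, node BFK: B={C} ∩ FK={A,C} → {C} (+0)
site 2, node TY: T={C} ∪ Y={T} → {C,T} (+1)
site 2, node MTY: M={G} ∪ TY={C,T} → {C,G,T} (+1)
site 2, node MQTY: MTY={C,G,T} ∩ Q={G} → {G} (+0)
site 2, node BFKMQTY: BFK={C} ∪ MQTY={G} → {C,G} (+1)
site 3, node FK: F={G} ∪ K={A} → {A,G} (+1)
site 3, node BFK: B={A} ∩ FK={A,G} → {A} (+0)
site 3, node TY: T={C} ∩ Y={C} → {C} (+0)
site 3, node MTY: M={A} ∪ TY={C} → {A,C} (+1)
site 3, node MQTY: MTY={A,C} ∪ Q={T} → {A,C,T} (+1)
site 3, node BFKMQTY: BFK={A} ∩ MQTY={A,C,T} → {A} (+0)
site 4, node FK: F={C} ∩ K={C} → {C} (+0)
site 4, node BFK: B={A} ∪ FK={C} → {A,C} (+1)
site 4, node TY: T={T} ∪ Y={C} → {C,T} (+1)
site 4, node MTY: M={G} ∪ TY={C,T} → {C,G,T} (+1)
site 4, node MQTY: MTY={C,G,T} ∩ Q={T} → {T} (+0)
site 4, node BFKMQTY: BFK={A,C} ∪ MQTY={T} → {A,C,T} (+1)
per-site changes: [5, 4, 4, 3, 4]; total = 20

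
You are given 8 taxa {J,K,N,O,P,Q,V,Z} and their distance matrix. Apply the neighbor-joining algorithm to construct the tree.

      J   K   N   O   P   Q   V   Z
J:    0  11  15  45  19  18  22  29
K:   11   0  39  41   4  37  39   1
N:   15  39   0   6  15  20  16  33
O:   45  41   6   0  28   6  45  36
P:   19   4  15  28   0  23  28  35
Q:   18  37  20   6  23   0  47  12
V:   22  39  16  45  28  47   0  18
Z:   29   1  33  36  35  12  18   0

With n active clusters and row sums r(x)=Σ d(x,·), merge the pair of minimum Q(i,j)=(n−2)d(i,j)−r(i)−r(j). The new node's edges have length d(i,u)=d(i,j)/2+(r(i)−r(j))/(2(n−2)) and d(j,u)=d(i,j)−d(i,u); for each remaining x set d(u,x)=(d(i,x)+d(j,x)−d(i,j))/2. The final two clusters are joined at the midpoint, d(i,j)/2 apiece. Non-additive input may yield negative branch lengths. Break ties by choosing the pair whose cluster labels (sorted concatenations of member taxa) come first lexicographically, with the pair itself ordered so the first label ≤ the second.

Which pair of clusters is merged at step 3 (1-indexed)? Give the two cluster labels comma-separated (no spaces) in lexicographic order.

N,OQ

1. join O+Q (d=6, Q=-334) ⇒ OQ; edges |O|=20/3, |Q|=-2/3
  updated: d(J,OQ)=57/2, d(K,OQ)=36, d(N,OQ)=10, d(OQ,P)=45/2, d(OQ,V)=43, d(OQ,Z)=21
2. join K+Z (d=1, Q=-262) ⇒ KZ; edges |K|=-1/5, |Z|=6/5
  updated: d(J,KZ)=39/2, d(KZ,N)=71/2, d(KZ,OQ)=28, d(KZ,P)=19, d(KZ,V)=28
3. join N+OQ (d=10, Q=-367/2) ⇒ NOQ; edges |N|=-1/16, |OQ|=161/16
  updated: d(J,NOQ)=67/4, d(KZ,NOQ)=107/4, d(NOQ,P)=55/4, d(NOQ,V)=49/2
4. join NOQ+P (d=55/4, Q=-481/4) ⇒ NOPQ; edges |NOQ|=173/24, |P|=157/24
  updated: d(J,NOPQ)=11, d(KZ,NOPQ)=16, d(NOPQ,V)=155/8
5. join J+V (d=22, Q=-623/8) ⇒ JV; edges |J|=217/32, |V|=487/32
  updated: d(JV,KZ)=51/4, d(JV,NOPQ)=67/16
6. join JV+KZ (d=51/4, Q=-527/16) ⇒ JKVZ; edges |JV|=15/32, |KZ|=393/32
  updated: d(JKVZ,NOPQ)=119/32
7. join JKVZ+NOPQ (d=119/32) ⇒ JKNOPQVZ; edges |JKVZ|=119/64, |NOPQ|=119/64
final tree: (((J:217/32,V:487/32):15/32,(K:-1/5,Z:6/5):393/32):119/64,((N:-1/16,(O:20/3,Q:-2/3):161/16):173/24,P:157/24):119/64)
total length: 2215/32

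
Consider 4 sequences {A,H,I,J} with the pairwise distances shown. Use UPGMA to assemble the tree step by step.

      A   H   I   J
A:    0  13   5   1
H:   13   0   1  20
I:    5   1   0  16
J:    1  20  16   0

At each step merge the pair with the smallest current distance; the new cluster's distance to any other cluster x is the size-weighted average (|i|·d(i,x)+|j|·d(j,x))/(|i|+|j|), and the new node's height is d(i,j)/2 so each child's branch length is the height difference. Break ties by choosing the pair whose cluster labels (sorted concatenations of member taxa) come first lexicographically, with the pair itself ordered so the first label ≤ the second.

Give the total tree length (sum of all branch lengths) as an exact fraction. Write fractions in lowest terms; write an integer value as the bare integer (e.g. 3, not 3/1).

29/2

1. join A+J (d=1) ⇒ AJ; edges |A|=1/2, |J|=1/2
  updated: d(AJ,H)=33/2, d(AJ,I)=21/2
2. join H+I (d=1) ⇒ HI; edges |H|=1/2, |I|=1/2
  updated: d(AJ,HI)=27/2
3. join AJ+HI (d=27/2) ⇒ AHIJ; edges |AJ|=25/4, |HI|=25/4
final tree: ((A:1/2,J:1/2):25/4,(H:1/2,I:1/2):25/4)
total length: 29/2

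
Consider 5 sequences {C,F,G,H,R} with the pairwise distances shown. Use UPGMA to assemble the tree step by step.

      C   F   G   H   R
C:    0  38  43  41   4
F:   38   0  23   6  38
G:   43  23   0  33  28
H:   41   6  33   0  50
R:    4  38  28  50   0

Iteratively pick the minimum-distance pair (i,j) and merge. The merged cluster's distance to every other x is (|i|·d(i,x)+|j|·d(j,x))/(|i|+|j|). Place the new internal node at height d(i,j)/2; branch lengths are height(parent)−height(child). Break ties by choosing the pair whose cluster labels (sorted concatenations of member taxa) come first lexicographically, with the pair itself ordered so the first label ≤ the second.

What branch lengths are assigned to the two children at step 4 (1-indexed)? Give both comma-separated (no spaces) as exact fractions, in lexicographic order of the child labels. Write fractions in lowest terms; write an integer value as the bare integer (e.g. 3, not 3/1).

107/6,35/6

step 1: merge (C,R) at d=4; branch lengths C→2, R→2; new cluster CR
  updated: d(CR,F)=38, d(CR,G)=71/2, d(CR,H)=91/2
step 2: merge (F,H) at d=6; branch lengths F→3, H→3; new cluster FH
  updated: d(CR,FH)=167/4, d(FH,G)=28
step 3: merge (FH,G) at d=28; branch lengths FH→11, G→14; new cluster FGH
  updated: d(CR,FGH)=119/3
step 4: merge (CR,FGH) at d=119/3; branch lengths CR→107/6, FGH→35/6; new cluster CFGHR
final tree: ((C:2,R:2):107/6,((F:3,H:3):11,G:14):35/6)
total length: 176/3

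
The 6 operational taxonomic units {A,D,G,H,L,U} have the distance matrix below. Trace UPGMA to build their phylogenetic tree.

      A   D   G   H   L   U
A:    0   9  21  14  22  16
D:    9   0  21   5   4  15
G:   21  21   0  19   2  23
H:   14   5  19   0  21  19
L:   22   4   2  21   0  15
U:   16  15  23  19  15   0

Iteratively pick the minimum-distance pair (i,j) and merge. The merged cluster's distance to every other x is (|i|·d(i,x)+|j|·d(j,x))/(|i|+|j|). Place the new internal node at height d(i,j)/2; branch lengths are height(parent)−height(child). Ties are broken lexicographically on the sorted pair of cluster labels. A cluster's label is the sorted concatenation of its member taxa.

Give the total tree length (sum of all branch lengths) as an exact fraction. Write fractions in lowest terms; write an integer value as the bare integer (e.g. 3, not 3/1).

step 1: merge (G,L) at d=2; branch lengths G→1, L→1; new cluster GL
  updated: d(A,GL)=43/2, d(D,GL)=25/2, d(GL,H)=20, d(GL,U)=19
step 2: merge (D,H) at d=5; branch lengths D→5/2, H→5/2; new cluster DH
  updated: d(A,DH)=23/2, d(DH,GL)=65/4, d(DH,U)=17
step 3: merge (A,DH) at d=23/2; branch lengths A→23/4, DH→13/4; new cluster ADH
  updated: d(ADH,GL)=18, d(ADH,U)=50/3
step 4: merge (ADH,U) at d=50/3; branch lengths ADH→31/12, U→25/3; new cluster ADHU
  updated: d(ADHU,GL)=73/4
step 5: merge (ADHU,GL) at d=73/4; branch lengths ADHU→19/24, GL→65/8; new cluster ADGHLU
final tree: (((A:23/4,(D:5/2,H:5/2):13/4):31/12,U:25/3):19/24,(G:1,L:1):65/8)
total length: 215/6

215/6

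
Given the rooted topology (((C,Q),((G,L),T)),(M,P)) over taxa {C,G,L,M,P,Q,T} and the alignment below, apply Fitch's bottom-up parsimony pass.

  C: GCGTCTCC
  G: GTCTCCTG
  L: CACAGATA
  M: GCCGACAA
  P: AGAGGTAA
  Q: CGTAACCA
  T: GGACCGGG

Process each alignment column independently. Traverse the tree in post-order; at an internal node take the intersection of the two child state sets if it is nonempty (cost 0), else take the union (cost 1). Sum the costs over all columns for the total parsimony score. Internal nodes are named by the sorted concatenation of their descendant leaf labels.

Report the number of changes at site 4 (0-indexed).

CQ@0: {G} ∪ {C} = {C,G} (union, +1)
GL@0: {G} ∪ {C} = {C,G} (union, +1)
GLT@0: {C,G} ∩ {G} = {G} (intersection, +0)
CGLQT@0: {C,G} ∩ {G} = {G} (intersection, +0)
MP@0: {G} ∪ {A} = {A,G} (union, +1)
CGLMPQT@0: {G} ∩ {A,G} = {G} (intersection, +0)
CQ@1: {C} ∪ {G} = {C,G} (union, +1)
GL@1: {T} ∪ {A} = {A,T} (union, +1)
GLT@1: {A,T} ∪ {G} = {A,G,T} (union, +1)
CGLQT@1: {C,G} ∩ {A,G,T} = {G} (intersection, +0)
MP@1: {C} ∪ {G} = {C,G} (union, +1)
CGLMPQT@1: {G} ∩ {C,G} = {G} (intersection, +0)
CQ@2: {G} ∪ {T} = {G,T} (union, +1)
GL@2: {C} ∩ {C} = {C} (intersection, +0)
GLT@2: {C} ∪ {A} = {A,C} (union, +1)
CGLQT@2: {G,T} ∪ {A,C} = {A,C,G,T} (union, +1)
MP@2: {C} ∪ {A} = {A,C} (union, +1)
CGLMPQT@2: {A,C,G,T} ∩ {A,C} = {A,C} (intersection, +0)
CQ@3: {T} ∪ {A} = {A,T} (union, +1)
GL@3: {T} ∪ {A} = {A,T} (union, +1)
GLT@3: {A,T} ∪ {C} = {A,C,T} (union, +1)
CGLQT@3: {A,T} ∩ {A,C,T} = {A,T} (intersection, +0)
MP@3: {G} ∩ {G} = {G} (intersection, +0)
CGLMPQT@3: {A,T} ∪ {G} = {A,G,T} (union, +1)
CQ@4: {C} ∪ {A} = {A,C} (union, +1)
GL@4: {C} ∪ {G} = {C,G} (union, +1)
GLT@4: {C,G} ∩ {C} = {C} (intersection, +0)
CGLQT@4: {A,C} ∩ {C} = {C} (intersection, +0)
MP@4: {A} ∪ {G} = {A,G} (union, +1)
CGLMPQT@4: {C} ∪ {A,G} = {A,C,G} (union, +1)
CQ@5: {T} ∪ {C} = {C,T} (union, +1)
GL@5: {C} ∪ {A} = {A,C} (union, +1)
GLT@5: {A,C} ∪ {G} = {A,C,G} (union, +1)
CGLQT@5: {C,T} ∩ {A,C,G} = {C} (intersection, +0)
MP@5: {C} ∪ {T} = {C,T} (union, +1)
CGLMPQT@5: {C} ∩ {C,T} = {C} (intersection, +0)
CQ@6: {C} ∩ {C} = {C} (intersection, +0)
GL@6: {T} ∩ {T} = {T} (intersection, +0)
GLT@6: {T} ∪ {G} = {G,T} (union, +1)
CGLQT@6: {C} ∪ {G,T} = {C,G,T} (union, +1)
MP@6: {A} ∩ {A} = {A} (intersection, +0)
CGLMPQT@6: {C,G,T} ∪ {A} = {A,C,G,T} (union, +1)
CQ@7: {C} ∪ {A} = {A,C} (union, +1)
GL@7: {G} ∪ {A} = {A,G} (union, +1)
GLT@7: {A,G} ∩ {G} = {G} (intersection, +0)
CGLQT@7: {A,C} ∪ {G} = {A,C,G} (union, +1)
MP@7: {A} ∩ {A} = {A} (intersection, +0)
CGLMPQT@7: {A,C,G} ∩ {A} = {A} (intersection, +0)
per-site changes: [3, 4, 4, 4, 4, 4, 3, 3]; total = 29

4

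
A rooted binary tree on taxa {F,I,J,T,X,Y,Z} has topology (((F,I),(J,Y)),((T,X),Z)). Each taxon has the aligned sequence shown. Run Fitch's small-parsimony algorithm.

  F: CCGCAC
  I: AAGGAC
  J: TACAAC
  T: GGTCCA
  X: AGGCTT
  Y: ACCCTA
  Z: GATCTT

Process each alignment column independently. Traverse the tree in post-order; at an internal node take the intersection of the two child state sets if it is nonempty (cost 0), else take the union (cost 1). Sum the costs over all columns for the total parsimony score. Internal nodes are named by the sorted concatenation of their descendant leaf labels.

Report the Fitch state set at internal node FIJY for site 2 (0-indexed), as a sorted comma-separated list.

C,G

FI@0: {C} ∪ {A} = {A,C} (union, +1)
JY@0: {T} ∪ {A} = {A,T} (union, +1)
FIJY@0: {A,C} ∩ {A,T} = {A} (intersection, +0)
TX@0: {G} ∪ {A} = {A,G} (union, +1)
TXZ@0: {A,G} ∩ {G} = {G} (intersection, +0)
FIJTXYZ@0: {A} ∪ {G} = {A,G} (union, +1)
FI@1: {C} ∪ {A} = {A,C} (union, +1)
JY@1: {A} ∪ {C} = {A,C} (union, +1)
FIJY@1: {A,C} ∩ {A,C} = {A,C} (intersection, +0)
TX@1: {G} ∩ {G} = {G} (intersection, +0)
TXZ@1: {G} ∪ {A} = {A,G} (union, +1)
FIJTXYZ@1: {A,C} ∩ {A,G} = {A} (intersection, +0)
FI@2: {G} ∩ {G} = {G} (intersection, +0)
JY@2: {C} ∩ {C} = {C} (intersection, +0)
FIJY@2: {G} ∪ {C} = {C,G} (union, +1)
TX@2: {T} ∪ {G} = {G,T} (union, +1)
TXZ@2: {G,T} ∩ {T} = {T} (intersection, +0)
FIJTXYZ@2: {C,G} ∪ {T} = {C,G,T} (union, +1)
FI@3: {C} ∪ {G} = {C,G} (union, +1)
JY@3: {A} ∪ {C} = {A,C} (union, +1)
FIJY@3: {C,G} ∩ {A,C} = {C} (intersection, +0)
TX@3: {C} ∩ {C} = {C} (intersection, +0)
TXZ@3: {C} ∩ {C} = {C} (intersection, +0)
FIJTXYZ@3: {C} ∩ {C} = {C} (intersection, +0)
FI@4: {A} ∩ {A} = {A} (intersection, +0)
JY@4: {A} ∪ {T} = {A,T} (union, +1)
FIJY@4: {A} ∩ {A,T} = {A} (intersection, +0)
TX@4: {C} ∪ {T} = {C,T} (union, +1)
TXZ@4: {C,T} ∩ {T} = {T} (intersection, +0)
FIJTXYZ@4: {A} ∪ {T} = {A,T} (union, +1)
FI@5: {C} ∩ {C} = {C} (intersection, +0)
JY@5: {C} ∪ {A} = {A,C} (union, +1)
FIJY@5: {C} ∩ {A,C} = {C} (intersection, +0)
TX@5: {A} ∪ {T} = {A,T} (union, +1)
TXZ@5: {A,T} ∩ {T} = {T} (intersection, +0)
FIJTXYZ@5: {C} ∪ {T} = {C,T} (union, +1)
per-site changes: [4, 3, 3, 2, 3, 3]; total = 18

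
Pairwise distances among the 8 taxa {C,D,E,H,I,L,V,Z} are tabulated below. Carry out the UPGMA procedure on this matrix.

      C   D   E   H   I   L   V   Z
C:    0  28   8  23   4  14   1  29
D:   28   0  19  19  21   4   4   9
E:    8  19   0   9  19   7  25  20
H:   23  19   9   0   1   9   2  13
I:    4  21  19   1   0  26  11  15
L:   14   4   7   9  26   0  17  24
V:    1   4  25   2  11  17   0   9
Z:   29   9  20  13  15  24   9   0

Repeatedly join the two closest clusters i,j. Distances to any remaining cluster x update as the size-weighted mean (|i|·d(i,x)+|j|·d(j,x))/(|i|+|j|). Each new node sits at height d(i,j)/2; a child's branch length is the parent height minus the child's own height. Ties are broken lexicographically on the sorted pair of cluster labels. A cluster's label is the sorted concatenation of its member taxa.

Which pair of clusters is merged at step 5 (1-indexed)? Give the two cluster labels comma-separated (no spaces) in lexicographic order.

DL,E

1. join C+V (d=1) ⇒ CV; edges |C|=1/2, |V|=1/2
  updated: d(CV,D)=16, d(CV,E)=33/2, d(CV,H)=25/2, d(CV,I)=15/2, d(CV,L)=31/2, d(CV,Z)=19
2. join H+I (d=1) ⇒ HI; edges |H|=1/2, |I|=1/2
  updated: d(CV,HI)=10, d(D,HI)=20, d(E,HI)=14, d(HI,L)=35/2, d(HI,Z)=14
3. join D+L (d=4) ⇒ DL; edges |D|=2, |L|=2
  updated: d(CV,DL)=63/4, d(DL,E)=13, d(DL,HI)=75/4, d(DL,Z)=33/2
4. join CV+HI (d=10) ⇒ CHIV; edges |CV|=9/2, |HI|=9/2
  updated: d(CHIV,DL)=69/4, d(CHIV,E)=61/4, d(CHIV,Z)=33/2
5. join DL+E (d=13) ⇒ DEL; edges |DL|=9/2, |E|=13/2
  updated: d(CHIV,DEL)=199/12, d(DEL,Z)=53/3
6. join CHIV+Z (d=33/2) ⇒ CHIVZ; edges |CHIV|=13/4, |Z|=33/4
  updated: d(CHIVZ,DEL)=84/5
7. join CHIVZ+DEL (d=84/5) ⇒ CDEHILVZ; edges |CHIVZ|=3/20, |DEL|=19/10
final tree: ((((C:1/2,V:1/2):9/2,(H:1/2,I:1/2):9/2):13/4,Z:33/4):3/20,((D:2,L:2):9/2,E:13/2):19/10)
total length: 791/20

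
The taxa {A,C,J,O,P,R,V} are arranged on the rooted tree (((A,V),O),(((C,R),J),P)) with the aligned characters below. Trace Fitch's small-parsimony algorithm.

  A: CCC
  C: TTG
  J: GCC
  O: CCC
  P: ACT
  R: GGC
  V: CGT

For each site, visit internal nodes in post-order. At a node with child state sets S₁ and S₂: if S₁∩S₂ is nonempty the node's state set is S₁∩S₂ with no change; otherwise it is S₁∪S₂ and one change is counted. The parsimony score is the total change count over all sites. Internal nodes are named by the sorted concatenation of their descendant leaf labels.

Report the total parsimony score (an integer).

AV@0: {C} ∩ {C} = {C} (intersection, +0)
AOV@0: {C} ∩ {C} = {C} (intersection, +0)
CR@0: {T} ∪ {G} = {G,T} (union, +1)
CJR@0: {G,T} ∩ {G} = {G} (intersection, +0)
CJPR@0: {G} ∪ {A} = {A,G} (union, +1)
ACJOPRV@0: {C} ∪ {A,G} = {A,C,G} (union, +1)
AV@1: {C} ∪ {G} = {C,G} (union, +1)
AOV@1: {C,G} ∩ {C} = {C} (intersection, +0)
CR@1: {T} ∪ {G} = {G,T} (union, +1)
CJR@1: {G,T} ∪ {C} = {C,G,T} (union, +1)
CJPR@1: {C,G,T} ∩ {C} = {C} (intersection, +0)
ACJOPRV@1: {C} ∩ {C} = {C} (intersection, +0)
AV@2: {C} ∪ {T} = {C,T} (union, +1)
AOV@2: {C,T} ∩ {C} = {C} (intersection, +0)
CR@2: {G} ∪ {C} = {C,G} (union, +1)
CJR@2: {C,G} ∩ {C} = {C} (intersection, +0)
CJPR@2: {C} ∪ {T} = {C,T} (union, +1)
ACJOPRV@2: {C} ∩ {C,T} = {C} (intersection, +0)
per-site changes: [3, 3, 3]; total = 9

9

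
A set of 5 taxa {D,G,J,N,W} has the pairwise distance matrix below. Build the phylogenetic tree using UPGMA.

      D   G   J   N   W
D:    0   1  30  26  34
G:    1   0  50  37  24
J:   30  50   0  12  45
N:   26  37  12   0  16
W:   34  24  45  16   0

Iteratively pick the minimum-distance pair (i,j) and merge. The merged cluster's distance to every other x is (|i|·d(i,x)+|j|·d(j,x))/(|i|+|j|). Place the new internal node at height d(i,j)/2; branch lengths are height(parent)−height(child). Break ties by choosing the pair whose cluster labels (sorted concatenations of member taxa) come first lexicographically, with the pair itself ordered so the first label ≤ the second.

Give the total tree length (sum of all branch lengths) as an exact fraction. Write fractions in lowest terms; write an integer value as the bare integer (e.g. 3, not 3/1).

55

iteration 1: select D,G (d=1); attach at lengths (1/2, 1/2); label the merged cluster DG
  updated: d(DG,J)=40, d(DG,N)=63/2, d(DG,W)=29
iteration 2: select J,N (d=12); attach at lengths (6, 6); label the merged cluster JN
  updated: d(DG,JN)=143/4, d(JN,W)=61/2
iteration 3: select DG,W (d=29); attach at lengths (14, 29/2); label the merged cluster DGW
  updated: d(DGW,JN)=34
iteration 4: select DGW,JN (d=34); attach at lengths (5/2, 11); label the merged cluster DGJNW
final tree: (((D:1/2,G:1/2):14,W:29/2):5/2,(J:6,N:6):11)
total length: 55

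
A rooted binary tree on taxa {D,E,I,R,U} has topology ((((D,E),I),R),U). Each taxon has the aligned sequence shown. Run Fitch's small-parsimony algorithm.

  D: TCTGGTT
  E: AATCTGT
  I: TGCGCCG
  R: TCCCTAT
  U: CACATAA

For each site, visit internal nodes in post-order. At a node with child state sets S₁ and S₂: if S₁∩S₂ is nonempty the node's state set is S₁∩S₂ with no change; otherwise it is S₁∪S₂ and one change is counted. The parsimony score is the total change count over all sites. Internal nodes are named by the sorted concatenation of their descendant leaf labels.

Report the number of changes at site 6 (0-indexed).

2

[col 0] DE: children D:{T}, E:{A} ∪→ {A,T}; cost 1
[col 0] DEI: children DE:{A,T}, I:{T} ∩→ {T}; cost 0
[col 0] DEIR: children DEI:{T}, R:{T} ∩→ {T}; cost 0
[col 0] DEIRU: children DEIR:{T}, U:{C} ∪→ {C,T}; cost 1
[col 1] DE: children D:{C}, E:{A} ∪→ {A,C}; cost 1
[col 1] DEI: children DE:{A,C}, I:{G} ∪→ {A,C,G}; cost 1
[col 1] DEIR: children DEI:{A,C,G}, R:{C} ∩→ {C}; cost 0
[col 1] DEIRU: children DEIR:{C}, U:{A} ∪→ {A,C}; cost 1
[col 2] DE: children D:{T}, E:{T} ∩→ {T}; cost 0
[col 2] DEI: children DE:{T}, I:{C} ∪→ {C,T}; cost 1
[col 2] DEIR: children DEI:{C,T}, R:{C} ∩→ {C}; cost 0
[col 2] DEIRU: children DEIR:{C}, U:{C} ∩→ {C}; cost 0
[col 3] DE: children D:{G}, E:{C} ∪→ {C,G}; cost 1
[col 3] DEI: children DE:{C,G}, I:{G} ∩→ {G}; cost 0
[col 3] DEIR: children DEI:{G}, R:{C} ∪→ {C,G}; cost 1
[col 3] DEIRU: children DEIR:{C,G}, U:{A} ∪→ {A,C,G}; cost 1
[col 4] DE: children D:{G}, E:{T} ∪→ {G,T}; cost 1
[col 4] DEI: children DE:{G,T}, I:{C} ∪→ {C,G,T}; cost 1
[col 4] DEIR: children DEI:{C,G,T}, R:{T} ∩→ {T}; cost 0
[col 4] DEIRU: children DEIR:{T}, U:{T} ∩→ {T}; cost 0
[col 5] DE: children D:{T}, E:{G} ∪→ {G,T}; cost 1
[col 5] DEI: children DE:{G,T}, I:{C} ∪→ {C,G,T}; cost 1
[col 5] DEIR: children DEI:{C,G,T}, R:{A} ∪→ {A,C,G,T}; cost 1
[col 5] DEIRU: children DEIR:{A,C,G,T}, U:{A} ∩→ {A}; cost 0
[col 6] DE: children D:{T}, E:{T} ∩→ {T}; cost 0
[col 6] DEI: children DE:{T}, I:{G} ∪→ {G,T}; cost 1
[col 6] DEIR: children DEI:{G,T}, R:{T} ∩→ {T}; cost 0
[col 6] DEIRU: children DEIR:{T}, U:{A} ∪→ {A,T}; cost 1
per-site changes: [2, 3, 1, 3, 2, 3, 2]; total = 16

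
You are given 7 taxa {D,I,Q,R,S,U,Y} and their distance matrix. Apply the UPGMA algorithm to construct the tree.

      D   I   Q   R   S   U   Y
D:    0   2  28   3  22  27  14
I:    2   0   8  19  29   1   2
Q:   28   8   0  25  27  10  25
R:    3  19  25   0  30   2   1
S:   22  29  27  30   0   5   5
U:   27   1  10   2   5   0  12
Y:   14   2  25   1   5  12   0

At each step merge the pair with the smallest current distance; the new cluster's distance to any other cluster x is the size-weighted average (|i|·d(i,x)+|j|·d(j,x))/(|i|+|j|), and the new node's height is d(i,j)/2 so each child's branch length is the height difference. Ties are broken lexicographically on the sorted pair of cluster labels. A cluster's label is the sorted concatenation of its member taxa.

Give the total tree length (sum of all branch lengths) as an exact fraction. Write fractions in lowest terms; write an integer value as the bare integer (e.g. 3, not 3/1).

1. join I+U (d=1) ⇒ IU; edges |I|=1/2, |U|=1/2
  updated: d(D,IU)=29/2, d(IU,Q)=9, d(IU,R)=21/2, d(IU,S)=17, d(IU,Y)=7
2. join R+Y (d=1) ⇒ RY; edges |R|=1/2, |Y|=1/2
  updated: d(D,RY)=17/2, d(IU,RY)=35/4, d(Q,RY)=25, d(RY,S)=35/2
3. join D+RY (d=17/2) ⇒ DRY; edges |D|=17/4, |RY|=15/4
  updated: d(DRY,IU)=32/3, d(DRY,Q)=26, d(DRY,S)=19
4. join IU+Q (d=9) ⇒ IQU; edges |IU|=4, |Q|=9/2
  updated: d(DRY,IQU)=142/9, d(IQU,S)=61/3
5. join DRY+IQU (d=142/9) ⇒ DIQRUY; edges |DRY|=131/36, |IQU|=61/18
  updated: d(DIQRUY,S)=59/3
6. join DIQRUY+S (d=59/3) ⇒ DIQRSUY; edges |DIQRUY|=35/18, |S|=59/6
final tree: (((D:17/4,(R:1/2,Y:1/2):15/4):131/36,((I:1/2,U:1/2):4,Q:9/2):61/18):35/18,S:59/6)
total length: 1343/36

1343/36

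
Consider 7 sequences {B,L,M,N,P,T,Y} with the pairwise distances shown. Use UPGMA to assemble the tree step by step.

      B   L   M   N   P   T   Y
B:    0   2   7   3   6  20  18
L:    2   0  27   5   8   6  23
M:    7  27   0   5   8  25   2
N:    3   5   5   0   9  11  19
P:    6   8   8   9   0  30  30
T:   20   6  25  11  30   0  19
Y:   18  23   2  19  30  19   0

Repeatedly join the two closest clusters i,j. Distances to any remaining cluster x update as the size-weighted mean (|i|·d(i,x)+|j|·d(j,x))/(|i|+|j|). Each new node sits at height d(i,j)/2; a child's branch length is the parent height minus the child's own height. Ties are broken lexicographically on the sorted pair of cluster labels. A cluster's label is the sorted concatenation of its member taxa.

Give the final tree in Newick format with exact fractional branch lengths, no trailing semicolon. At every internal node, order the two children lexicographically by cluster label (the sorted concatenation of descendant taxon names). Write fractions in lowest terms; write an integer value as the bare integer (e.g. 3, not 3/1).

(((((B:1,L:1):1,N:2):11/6,P:23/6):109/24,T:67/8):27/40,(M:1,Y:1):161/20)

iteration 1: select B,L (d=2); attach at lengths (1, 1); label the merged cluster BL
  updated: d(BL,M)=17, d(BL,N)=4, d(BL,P)=7, d(BL,T)=13, d(BL,Y)=41/2
iteration 2: select M,Y (d=2); attach at lengths (1, 1); label the merged cluster MY
  updated: d(BL,MY)=75/4, d(MY,N)=12, d(MY,P)=19, d(MY,T)=22
iteration 3: select BL,N (d=4); attach at lengths (1, 2); label the merged cluster BLN
  updated: d(BLN,MY)=33/2, d(BLN,P)=23/3, d(BLN,T)=37/3
iteration 4: select BLN,P (d=23/3); attach at lengths (11/6, 23/6); label the merged cluster BLNP
  updated: d(BLNP,MY)=137/8, d(BLNP,T)=67/4
iteration 5: select BLNP,T (d=67/4); attach at lengths (109/24, 67/8); label the merged cluster BLNPT
  updated: d(BLNPT,MY)=181/10
iteration 6: select BLNPT,MY (d=181/10); attach at lengths (27/40, 161/20); label the merged cluster BLMNPTY
final tree: (((((B:1,L:1):1,N:2):11/6,P:23/6):109/24,T:67/8):27/40,(M:1,Y:1):161/20)
total length: 4117/120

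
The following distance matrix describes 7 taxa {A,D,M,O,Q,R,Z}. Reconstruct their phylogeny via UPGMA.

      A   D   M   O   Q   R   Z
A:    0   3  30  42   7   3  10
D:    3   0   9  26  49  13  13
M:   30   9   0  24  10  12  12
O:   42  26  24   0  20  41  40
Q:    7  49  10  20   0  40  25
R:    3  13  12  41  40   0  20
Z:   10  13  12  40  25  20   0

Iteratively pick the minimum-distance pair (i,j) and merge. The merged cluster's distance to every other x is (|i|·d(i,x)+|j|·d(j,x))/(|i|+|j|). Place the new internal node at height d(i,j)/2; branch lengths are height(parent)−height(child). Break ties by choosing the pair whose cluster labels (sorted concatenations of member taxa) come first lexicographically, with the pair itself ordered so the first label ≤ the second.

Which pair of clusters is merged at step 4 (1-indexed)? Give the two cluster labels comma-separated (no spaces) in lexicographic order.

step 1: merge (A,D) at d=3; branch lengths A→3/2, D→3/2; new cluster AD
  updated: d(AD,M)=39/2, d(AD,O)=34, d(AD,Q)=28, d(AD,R)=8, d(AD,Z)=23/2
step 2: merge (AD,R) at d=8; branch lengths AD→5/2, R→4; new cluster ADR
  updated: d(ADR,M)=17, d(ADR,O)=109/3, d(ADR,Q)=32, d(ADR,Z)=43/3
step 3: merge (M,Q) at d=10; branch lengths M→5, Q→5; new cluster MQ
  updated: d(ADR,MQ)=49/2, d(MQ,O)=22, d(MQ,Z)=37/2
step 4: merge (ADR,Z) at d=43/3; branch lengths ADR→19/6, Z→43/6; new cluster ADRZ
  updated: d(ADRZ,MQ)=23, d(ADRZ,O)=149/4
step 5: merge (MQ,O) at d=22; branch lengths MQ→6, O→11; new cluster MOQ
  updated: d(ADRZ,MOQ)=111/4
step 6: merge (ADRZ,MOQ) at d=111/4; branch lengths ADRZ→161/24, MOQ→23/8; new cluster ADMOQRZ
final tree: ((((A:3/2,D:3/2):5/2,R:4):19/6,Z:43/6):161/24,((M:5,Q:5):6,O:11):23/8)
total length: 677/12

ADR,Z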